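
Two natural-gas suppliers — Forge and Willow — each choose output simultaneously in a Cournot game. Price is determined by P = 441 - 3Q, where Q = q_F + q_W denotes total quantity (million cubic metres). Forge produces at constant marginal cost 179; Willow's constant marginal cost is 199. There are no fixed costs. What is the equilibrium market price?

Forge's profit: π_F = (441 - 3Q)q_F - (179q_F). Setting ∂π_F/∂q_F = 0: 262 - 6q_F - 3(q_W) = 0.
Willow's profit: π_W = (441 - 3Q)q_W - (199q_W). Setting ∂π_W/∂q_W = 0: 242 - 6q_W - 3(q_F) = 0.
Rearranging gives the reaction functions q_F = (262 - 3q_W)/6 and q_W = (242 - 3q_F)/6.
Substituting one into the other gives q_F = 94/3 and q_W = 74/3.
Total output Q = 56, so price P = 441 - 3·56 = 273.

273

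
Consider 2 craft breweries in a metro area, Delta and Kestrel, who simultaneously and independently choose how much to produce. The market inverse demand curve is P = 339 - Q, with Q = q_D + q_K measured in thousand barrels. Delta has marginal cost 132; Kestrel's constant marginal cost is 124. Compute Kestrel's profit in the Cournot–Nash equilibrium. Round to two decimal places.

5525.44

Delta's profit: π_D = (339 - Q)q_D - (132q_D). Setting ∂π_D/∂q_D = 0: 207 - 2q_D - (q_K) = 0.
Kestrel's profit: π_K = (339 - Q)q_K - (124q_K). Setting ∂π_K/∂q_K = 0: 215 - 2q_K - (q_D) = 0.
Rearranging gives the reaction functions q_D = (207 - q_K)/2 and q_K = (215 - q_D)/2.
Substituting one into the other gives q_D = 199/3 and q_K = 223/3.
Price P = 339 - 422/3 = 595/3.
Kestrel's profit: (595/3 - 124)·(223/3) = 5525.4444.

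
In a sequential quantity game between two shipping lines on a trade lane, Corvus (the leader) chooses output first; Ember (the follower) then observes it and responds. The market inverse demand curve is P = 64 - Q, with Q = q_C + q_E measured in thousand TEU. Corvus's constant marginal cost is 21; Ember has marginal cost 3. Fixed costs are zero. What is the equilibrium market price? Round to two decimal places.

27.25

Solve by backward induction. Given q_C, the follower Ember maximises π_E = (64 - q_C - q_E)q_E - 3q_E.
Setting the follower's marginal profit to zero, 61 - q_C - 2q_E = 0, i.e. q_E = (61 - q_C)/2.
The leader anticipates this reaction. Substituting into P = 64 - Q gives P = 67/2 - (1/2)q_C, so π_C = (67/2 - (1/2)q_C)q_C - 21q_C.
Maximising: ∂π_C/∂q_C = 25/2 - q_C = 0, giving q_C = 25/2.
Then q_E = (61 - 25/2)/2 = 97/4.
Total output Q = 147/4, so price P = 64 - 147/4 = 109/4.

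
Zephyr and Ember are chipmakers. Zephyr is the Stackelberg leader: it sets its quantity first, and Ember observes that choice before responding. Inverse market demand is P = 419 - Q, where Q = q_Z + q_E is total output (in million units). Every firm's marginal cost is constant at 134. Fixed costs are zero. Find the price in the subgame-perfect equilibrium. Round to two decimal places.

205.25

The follower Ember best-responds to any q_Z: π_E = (419 - Q)q_E - 134q_E.
Follower FOC: 285 - q_Z - 2q_E = 0, so q_E(q_Z) = (285 - q_Z)/2.
Zephyr substitutes q_E(q_Z) into its own profit: π_Z = q_Z(419 - q_Z - (285 - q_Z)/2) - 134q_Z = (553/2 - (1/2)q_Z)q_Z - 134q_Z.
Leader FOC: 285/2 - q_Z = 0, so q_Z = 285/2.
Then q_E = (285 - 285/2)/2 = 285/4.
Total output Q = 855/4, so price P = 419 - 855/4 = 821/4.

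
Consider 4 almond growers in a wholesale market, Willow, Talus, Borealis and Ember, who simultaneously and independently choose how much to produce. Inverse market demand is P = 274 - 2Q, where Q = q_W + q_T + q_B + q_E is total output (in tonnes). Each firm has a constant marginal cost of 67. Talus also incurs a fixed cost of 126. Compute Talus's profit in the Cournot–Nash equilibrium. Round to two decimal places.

Each firm earns π_i = (274 - 2Q)q_i - 67q_i.
First-order condition (treating rivals' output as given): 207 - 4q_i - 2·Σ_{j≠i} q_j = 0.
With identical firms every q_j equals q_i, so Σ_{j≠i} q_j = 3q_i and 207 = 10q_i, giving q_i = 207/10.
Price P = 274 - 2·(414/5) = 542/5.
Talus's profit: (542/5 - 67)·(207/10) - 126 = 730.9800.

730.98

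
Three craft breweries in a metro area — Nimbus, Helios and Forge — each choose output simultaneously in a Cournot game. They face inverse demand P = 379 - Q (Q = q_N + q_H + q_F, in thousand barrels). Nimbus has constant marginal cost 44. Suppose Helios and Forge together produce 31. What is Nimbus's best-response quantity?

152

With rivals' combined output fixed at 31, Nimbus's profit is π_N = (379 - 31 - q_N)q_N - (44q_N) = (348 - q_N)q_N - (44q_N).
∂π_N/∂q_N = 304 - 2q_N = 0, so q_N = 152.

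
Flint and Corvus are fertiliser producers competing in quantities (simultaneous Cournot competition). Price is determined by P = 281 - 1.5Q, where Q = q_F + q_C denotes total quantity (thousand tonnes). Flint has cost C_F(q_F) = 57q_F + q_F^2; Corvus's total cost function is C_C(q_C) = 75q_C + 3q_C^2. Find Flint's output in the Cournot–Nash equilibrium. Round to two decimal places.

Flint's profit: π_F = (281 - 1.5Q)q_F - (57q_F + q_F²). Setting ∂π_F/∂q_F = 0: 224 - 5q_F - (3/2)(q_C) = 0.
Corvus's first-order condition: 206 - 9q_C - (3/2)(q_F) = 0.
Rearranging gives the reaction functions q_F = (224 - (3/2)q_C)/5 and q_C = (206 - (3/2)q_F)/9.
Solving the pair: q_F = 39.9298, q_C = 16.2339.

39.93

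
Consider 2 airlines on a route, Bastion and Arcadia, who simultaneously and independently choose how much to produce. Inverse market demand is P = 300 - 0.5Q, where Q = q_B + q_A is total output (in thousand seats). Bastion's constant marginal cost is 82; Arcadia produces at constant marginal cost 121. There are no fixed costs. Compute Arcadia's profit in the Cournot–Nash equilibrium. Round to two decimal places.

Bastion's profit: π_B = (300 - 0.5Q)q_B - (82q_B). Setting ∂π_B/∂q_B = 0: 218 - q_B - (1/2)(q_A) = 0.
Arcadia's first-order condition: 179 - q_A - (1/2)(q_B) = 0.
Rearranging gives the reaction functions q_B = (218 - (1/2)q_A) and q_A = (179 - (1/2)q_B).
Solving the pair: q_B = 514/3, q_A = 280/3.
Price P = 300 - (1/2)·(794/3) = 503/3.
Arcadia's profit: (503/3 - 121)·(280/3) = 4355.5556.

4355.56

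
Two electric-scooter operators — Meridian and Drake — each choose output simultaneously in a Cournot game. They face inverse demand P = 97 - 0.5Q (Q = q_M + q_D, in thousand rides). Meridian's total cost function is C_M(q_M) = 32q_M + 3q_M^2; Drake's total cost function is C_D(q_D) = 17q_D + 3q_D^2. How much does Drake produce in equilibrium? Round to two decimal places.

10.82

Meridian's profit: π_M = (97 - 0.5Q)q_M - (32q_M + 3q_M²). Setting ∂π_M/∂q_M = 0: 65 - 7q_M - (1/2)(q_D) = 0.
Drake's first-order condition: 80 - 7q_D - (1/2)(q_M) = 0.
Best responses: q_M = (65 - (1/2)q_D)/7, q_D = (80 - (1/2)q_M)/7.
Substituting one into the other gives q_M = 332/39 and q_D = 422/39.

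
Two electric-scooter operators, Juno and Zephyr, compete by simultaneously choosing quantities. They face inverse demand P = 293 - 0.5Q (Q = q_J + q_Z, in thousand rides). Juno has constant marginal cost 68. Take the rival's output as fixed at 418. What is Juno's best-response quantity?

With the rival's output fixed at 418, Juno's profit is π_J = (293 - (1/2)·418 - (1/2)q_J)q_J - (68q_J) = (84 - (1/2)q_J)q_J - (68q_J).
∂π_J/∂q_J = 16 - q_J = 0, so q_J = 16.

16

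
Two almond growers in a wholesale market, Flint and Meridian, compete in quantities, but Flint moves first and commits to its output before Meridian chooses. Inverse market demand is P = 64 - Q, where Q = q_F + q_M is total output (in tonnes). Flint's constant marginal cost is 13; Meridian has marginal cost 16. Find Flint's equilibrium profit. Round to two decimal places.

364.50

Solve by backward induction. Given q_F, the follower Meridian maximises π_M = (64 - q_F - q_M)q_M - 16q_M.
Follower FOC: 48 - q_F - 2q_M = 0, so q_M(q_F) = (48 - q_F)/2.
Flint substitutes q_M(q_F) into its own profit: π_F = q_F(64 - q_F - (48 - q_F)/2) - 13q_F = (40 - (1/2)q_F)q_F - 13q_F.
The leader's first-order condition 27 - q_F = 0 yields q_F = 27.
Then q_M = (48 - 27)/2 = 21/2.
Price P = 64 - 75/2 = 53/2.
Flint's profit: (53/2 - 13)·27 = 729/2.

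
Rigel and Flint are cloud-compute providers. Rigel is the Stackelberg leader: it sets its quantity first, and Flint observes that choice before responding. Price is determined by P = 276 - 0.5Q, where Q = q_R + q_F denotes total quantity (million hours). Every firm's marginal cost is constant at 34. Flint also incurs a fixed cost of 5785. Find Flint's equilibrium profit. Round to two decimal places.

1535.50

The follower Flint best-responds to any q_R: π_F = (276 - 0.5Q)q_F - 34q_F.
∂π_F/∂q_F = 242 - (1/2)q_R - q_F = 0 gives the reaction function q_F = (242 - (1/2)q_R).
The leader anticipates this reaction. Substituting into P = 276 - 0.5Q gives P = 155 - (1/4)q_R, so π_R = (155 - (1/4)q_R)q_R - 34q_R.
The leader's first-order condition 121 - (1/2)q_R = 0 yields q_R = 242.
Then q_F = (242 - (1/2)·242) = 121.
Price P = 276 - (1/2)·363 = 189/2.
Flint's profit: (189/2 - 34)·121 - 5785 = 1535.5000.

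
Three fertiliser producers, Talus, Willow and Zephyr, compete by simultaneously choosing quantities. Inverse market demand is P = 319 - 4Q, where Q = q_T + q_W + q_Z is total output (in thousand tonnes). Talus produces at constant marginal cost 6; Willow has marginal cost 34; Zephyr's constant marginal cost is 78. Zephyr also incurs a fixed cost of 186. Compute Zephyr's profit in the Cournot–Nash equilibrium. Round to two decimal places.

58.14

Talus's profit: π_T = (319 - 4Q)q_T - (6q_T). Setting ∂π_T/∂q_T = 0: 313 - 8q_T - 4(q_W + q_Z) = 0.
Willow's first-order condition: 285 - 8q_W - 4(q_T + q_Z) = 0.
Zephyr's first-order condition: 241 - 8q_Z - 4(q_T + q_W) = 0.
Adding the 3 conditions: 839 − 8Q − 8Q = 0, i.e. Q = 839/16.
Back-substituting: q_T = (313 − 839/4)/4 = 413/16, q_W = (285 − 839/4)/4 = 301/16, q_Z = (241 − 839/4)/4 = 125/16.
Price P = 319 - 4·(839/16) = 437/4.
Zephyr's profit: (437/4 - 78)·(125/16) - 186 = 58.1406.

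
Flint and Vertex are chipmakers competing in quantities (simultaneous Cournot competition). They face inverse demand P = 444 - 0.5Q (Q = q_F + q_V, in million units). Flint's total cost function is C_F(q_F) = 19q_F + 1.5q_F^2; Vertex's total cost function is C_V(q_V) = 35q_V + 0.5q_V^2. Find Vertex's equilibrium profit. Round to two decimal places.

33737.39

Flint's profit: π_F = (444 - 0.5Q)q_F - (19q_F + (3/2)q_F²). Setting ∂π_F/∂q_F = 0: 425 - 4q_F - (1/2)(q_V) = 0.
Vertex's profit: π_V = (444 - 0.5Q)q_V - (35q_V + (1/2)q_V²). Setting ∂π_V/∂q_V = 0: 409 - 2q_V - (1/2)(q_F) = 0.
Best responses: q_F = (425 - (1/2)q_V)/4, q_V = (409 - (1/2)q_F)/2.
Substituting one into the other gives q_F = 83.2903 and q_V = 183.6774.
Price P = 444 - (1/2)·266.9677 = 310.5161.
Vertex's profit: 310.5161·183.6774 - 35·183.6774 - (1/2)·183.6774² = 33737.3944.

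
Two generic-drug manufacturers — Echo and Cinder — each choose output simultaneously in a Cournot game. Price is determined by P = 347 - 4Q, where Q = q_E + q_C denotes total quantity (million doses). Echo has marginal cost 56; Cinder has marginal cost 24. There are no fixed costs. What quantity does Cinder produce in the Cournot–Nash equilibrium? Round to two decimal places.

Echo's profit: π_E = (347 - 4Q)q_E - (56q_E). Setting ∂π_E/∂q_E = 0: 291 - 8q_E - 4(q_C) = 0.
Cinder's first-order condition: 323 - 8q_C - 4(q_E) = 0.
Best responses: q_E = (291 - 4q_C)/8, q_C = (323 - 4q_E)/8.
Solving the pair: q_E = 259/12, q_C = 355/12.

29.58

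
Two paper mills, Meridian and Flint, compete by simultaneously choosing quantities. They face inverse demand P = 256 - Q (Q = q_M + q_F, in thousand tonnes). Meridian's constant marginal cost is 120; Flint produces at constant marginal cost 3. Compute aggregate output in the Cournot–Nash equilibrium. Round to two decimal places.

Meridian's profit: π_M = (256 - Q)q_M - (120q_M). Setting ∂π_M/∂q_M = 0: 136 - 2q_M - (q_F) = 0.
Flint's profit: π_F = (256 - Q)q_F - (3q_F). Setting ∂π_F/∂q_F = 0: 253 - 2q_F - (q_M) = 0.
So q_M = (136 - q_F)/2 and q_F = (253 - q_M)/2.
Substituting one into the other gives q_M = 19/3 and q_F = 370/3.
Total output Q = 19/3 + 370/3 = 389/3.

129.67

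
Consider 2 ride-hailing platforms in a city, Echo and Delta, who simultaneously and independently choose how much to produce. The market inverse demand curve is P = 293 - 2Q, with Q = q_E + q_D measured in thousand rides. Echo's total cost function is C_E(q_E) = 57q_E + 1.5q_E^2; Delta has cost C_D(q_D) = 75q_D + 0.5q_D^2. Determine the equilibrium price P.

177

Echo's profit: π_E = (293 - 2Q)q_E - (57q_E + (3/2)q_E²). Setting ∂π_E/∂q_E = 0: 236 - 7q_E - 2(q_D) = 0.
Delta's profit: π_D = (293 - 2Q)q_D - (75q_D + (1/2)q_D²). Setting ∂π_D/∂q_D = 0: 218 - 5q_D - 2(q_E) = 0.
Best responses: q_E = (236 - 2q_D)/7, q_D = (218 - 2q_E)/5.
Solving the pair: q_E = 24, q_D = 34.
Total output Q = 58, so price P = 293 - 2·58 = 177.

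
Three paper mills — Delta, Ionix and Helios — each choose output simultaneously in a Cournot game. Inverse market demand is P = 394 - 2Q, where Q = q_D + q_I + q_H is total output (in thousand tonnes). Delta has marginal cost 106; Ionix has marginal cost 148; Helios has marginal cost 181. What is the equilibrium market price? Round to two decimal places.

Delta's profit: π_D = (394 - 2Q)q_D - (106q_D). Setting ∂π_D/∂q_D = 0: 288 - 4q_D - 2(q_I + q_H) = 0.
Ionix's first-order condition: 246 - 4q_I - 2(q_D + q_H) = 0.
Helios's first-order condition: 213 - 4q_H - 2(q_D + q_I) = 0.
Adding the 3 conditions: 747 − 4Q − 4Q = 0, i.e. Q = 747/8.
Back-substituting: q_D = (288 − 747/4)/2 = 405/8, q_I = (246 − 747/4)/2 = 237/8, q_H = (213 − 747/4)/2 = 105/8.
Total output Q = 747/8, so price P = 394 - 2·(747/8) = 829/4.

207.25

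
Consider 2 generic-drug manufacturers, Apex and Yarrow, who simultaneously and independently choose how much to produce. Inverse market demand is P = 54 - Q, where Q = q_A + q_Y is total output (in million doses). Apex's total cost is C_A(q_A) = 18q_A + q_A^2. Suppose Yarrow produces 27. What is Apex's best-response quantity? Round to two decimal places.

With the rival's output fixed at 27, Apex's profit is π_A = (54 - 27 - q_A)q_A - (18q_A + q_A²) = (27 - q_A)q_A - (18q_A + q_A²).
∂π_A/∂q_A = 9 - 4q_A = 0, so q_A = 9/4.

2.25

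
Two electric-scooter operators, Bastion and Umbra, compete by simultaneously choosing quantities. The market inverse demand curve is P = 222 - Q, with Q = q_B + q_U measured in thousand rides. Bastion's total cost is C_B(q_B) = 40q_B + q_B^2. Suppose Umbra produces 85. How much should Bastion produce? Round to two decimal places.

24.25

With the rival's output fixed at 85, Bastion's profit is π_B = (222 - 85 - q_B)q_B - (40q_B + q_B²) = (137 - q_B)q_B - (40q_B + q_B²).
∂π_B/∂q_B = 97 - 4q_B = 0, so q_B = 97/4.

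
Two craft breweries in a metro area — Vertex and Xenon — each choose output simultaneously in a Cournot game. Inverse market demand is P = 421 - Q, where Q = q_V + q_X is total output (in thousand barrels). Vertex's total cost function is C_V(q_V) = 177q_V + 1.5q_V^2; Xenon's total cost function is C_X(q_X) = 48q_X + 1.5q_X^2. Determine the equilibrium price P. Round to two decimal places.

Vertex's profit: π_V = (421 - Q)q_V - (177q_V + (3/2)q_V²). Setting ∂π_V/∂q_V = 0: 244 - 5q_V - (q_X) = 0.
Xenon's profit: π_X = (421 - Q)q_X - (48q_X + (3/2)q_X²). Setting ∂π_X/∂q_X = 0: 373 - 5q_X - (q_V) = 0.
Best responses: q_V = (244 - q_X)/5, q_X = (373 - q_V)/5.
Solving the pair: q_V = 847/24, q_X = 1621/24.
Total output Q = 617/6, so price P = 421 - 617/6 = 1909/6.

318.17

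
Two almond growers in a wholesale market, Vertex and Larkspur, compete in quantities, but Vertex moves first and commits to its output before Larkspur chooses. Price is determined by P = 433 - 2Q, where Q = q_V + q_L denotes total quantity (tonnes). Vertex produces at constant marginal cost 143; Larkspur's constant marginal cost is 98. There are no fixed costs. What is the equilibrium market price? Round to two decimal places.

Solve by backward induction. Given q_V, the follower Larkspur maximises π_L = (433 - 2q_V - 2q_L)q_L - 98q_L.
∂π_L/∂q_L = 335 - 2q_V - 4q_L = 0 gives the reaction function q_L = (335 - 2q_V)/4.
The leader anticipates this reaction. Substituting into P = 433 - 2Q gives P = 531/2 - q_V, so π_V = (531/2 - q_V)q_V - 143q_V.
Leader FOC: 245/2 - 2q_V = 0, so q_V = 245/4.
Then q_L = (335 - 2·(245/4))/4 = 425/8.
Total output Q = 915/8, so price P = 433 - 2·(915/8) = 817/4.

204.25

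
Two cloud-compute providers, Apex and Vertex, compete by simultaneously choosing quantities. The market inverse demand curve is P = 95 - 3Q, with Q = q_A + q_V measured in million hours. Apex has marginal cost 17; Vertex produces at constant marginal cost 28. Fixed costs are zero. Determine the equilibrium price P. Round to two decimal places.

46.67

Apex's profit: π_A = (95 - 3Q)q_A - (17q_A). Setting ∂π_A/∂q_A = 0: 78 - 6q_A - 3(q_V) = 0.
Vertex's first-order condition: 67 - 6q_V - 3(q_A) = 0.
Rearranging gives the reaction functions q_A = (78 - 3q_V)/6 and q_V = (67 - 3q_A)/6.
Solving the pair: q_A = 89/9, q_V = 56/9.
Total output Q = 145/9, so price P = 95 - 3·(145/9) = 140/3.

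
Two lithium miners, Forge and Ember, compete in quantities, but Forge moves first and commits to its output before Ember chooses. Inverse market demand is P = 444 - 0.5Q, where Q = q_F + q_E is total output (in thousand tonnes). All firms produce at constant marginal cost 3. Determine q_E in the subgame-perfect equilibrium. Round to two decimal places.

The follower Ember best-responds to any q_F: π_E = (444 - 0.5Q)q_E - 3q_E.
∂π_E/∂q_E = 441 - (1/2)q_F - q_E = 0 gives the reaction function q_E = (441 - (1/2)q_F).
The leader anticipates this reaction. Substituting into P = 444 - 0.5Q gives P = 447/2 - (1/4)q_F, so π_F = (447/2 - (1/4)q_F)q_F - 3q_F.
The leader's first-order condition 441/2 - (1/2)q_F = 0 yields q_F = 441.
Then q_E = (441 - (1/2)·441) = 441/2.

220.50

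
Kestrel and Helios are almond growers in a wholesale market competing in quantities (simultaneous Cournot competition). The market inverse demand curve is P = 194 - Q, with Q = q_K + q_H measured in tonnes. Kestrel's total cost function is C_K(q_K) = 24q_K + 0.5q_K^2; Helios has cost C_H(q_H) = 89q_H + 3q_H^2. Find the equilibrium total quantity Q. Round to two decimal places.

Kestrel's profit: π_K = (194 - Q)q_K - (24q_K + (1/2)q_K²). Setting ∂π_K/∂q_K = 0: 170 - 3q_K - (q_H) = 0.
Helios's first-order condition: 105 - 8q_H - (q_K) = 0.
Rearranging gives the reaction functions q_K = (170 - q_H)/3 and q_H = (105 - q_K)/8.
Solving the pair: q_K = 1255/23, q_H = 145/23.
Total output Q = 1255/23 + 145/23 = 1400/23.

60.87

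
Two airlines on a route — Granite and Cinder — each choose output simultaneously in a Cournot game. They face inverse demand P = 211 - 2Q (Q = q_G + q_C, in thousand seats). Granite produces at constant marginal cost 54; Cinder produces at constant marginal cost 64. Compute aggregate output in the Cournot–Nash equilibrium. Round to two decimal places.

50.67

Granite's profit: π_G = (211 - 2Q)q_G - (54q_G). Setting ∂π_G/∂q_G = 0: 157 - 4q_G - 2(q_C) = 0.
Cinder's first-order condition: 147 - 4q_C - 2(q_G) = 0.
Rearranging gives the reaction functions q_G = (157 - 2q_C)/4 and q_C = (147 - 2q_G)/4.
Substituting one into the other gives q_G = 167/6 and q_C = 137/6.
Total output Q = 167/6 + 137/6 = 152/3.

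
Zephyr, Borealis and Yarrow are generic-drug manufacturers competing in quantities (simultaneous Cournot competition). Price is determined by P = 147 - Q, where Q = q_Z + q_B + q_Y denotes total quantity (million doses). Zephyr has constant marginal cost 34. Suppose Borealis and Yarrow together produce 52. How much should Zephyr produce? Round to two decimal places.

30.50

With rivals' combined output fixed at 52, Zephyr's profit is π_Z = (147 - 52 - q_Z)q_Z - (34q_Z) = (95 - q_Z)q_Z - (34q_Z).
∂π_Z/∂q_Z = 61 - 2q_Z = 0, so q_Z = 61/2.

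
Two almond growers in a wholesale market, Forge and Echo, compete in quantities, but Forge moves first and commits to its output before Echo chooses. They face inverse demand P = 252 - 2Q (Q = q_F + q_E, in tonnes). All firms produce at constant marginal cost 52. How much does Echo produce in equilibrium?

25

The follower Echo best-responds to any q_F: π_E = (252 - 2Q)q_E - 52q_E.
Follower FOC: 200 - 2q_F - 4q_E = 0, so q_E(q_F) = (200 - 2q_F)/4.
Forge substitutes q_E(q_F) into its own profit: π_F = q_F(252 - 2q_F - (200 - 2q_F)/2) - 52q_F = (152 - q_F)q_F - 52q_F.
Leader FOC: 100 - 2q_F = 0, so q_F = 50.
Then q_E = (200 - 2·50)/4 = 25.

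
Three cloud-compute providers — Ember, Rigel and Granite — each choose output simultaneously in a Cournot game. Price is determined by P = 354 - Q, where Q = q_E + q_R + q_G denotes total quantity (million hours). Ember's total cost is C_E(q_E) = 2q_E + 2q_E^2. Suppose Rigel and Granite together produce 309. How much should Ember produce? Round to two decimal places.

With rivals' combined output fixed at 309, Ember's profit is π_E = (354 - 309 - q_E)q_E - (2q_E + 2q_E²) = (45 - q_E)q_E - (2q_E + 2q_E²).
∂π_E/∂q_E = 43 - 6q_E = 0, so q_E = 43/6.

7.17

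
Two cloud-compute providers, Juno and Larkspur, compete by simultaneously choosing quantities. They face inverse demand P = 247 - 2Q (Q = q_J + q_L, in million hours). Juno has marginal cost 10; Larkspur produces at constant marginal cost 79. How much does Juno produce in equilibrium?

Juno's profit: π_J = (247 - 2Q)q_J - (10q_J). Setting ∂π_J/∂q_J = 0: 237 - 4q_J - 2(q_L) = 0.
Larkspur's first-order condition: 168 - 4q_L - 2(q_J) = 0.
Rearranging gives the reaction functions q_J = (237 - 2q_L)/4 and q_L = (168 - 2q_J)/4.
Substituting one into the other gives q_J = 51 and q_L = 33/2.

51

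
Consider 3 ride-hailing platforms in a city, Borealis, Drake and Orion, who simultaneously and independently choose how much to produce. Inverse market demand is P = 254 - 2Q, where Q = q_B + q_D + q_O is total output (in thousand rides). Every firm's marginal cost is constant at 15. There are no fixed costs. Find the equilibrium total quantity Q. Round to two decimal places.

Each firm earns π_i = (254 - 2Q)q_i - 15q_i.
Setting ∂π_i/∂q_i = 0 with rivals' quantities fixed: 239 - 4q_i - 2·Σ_{j≠i} q_j = 0.
By symmetry each firm produces the same amount; substituting Σ_{j≠i} q_j = 2q_i yields q_i = 239/8.
Total output Q = 239/8 + 239/8 + 239/8 = 717/8.

89.63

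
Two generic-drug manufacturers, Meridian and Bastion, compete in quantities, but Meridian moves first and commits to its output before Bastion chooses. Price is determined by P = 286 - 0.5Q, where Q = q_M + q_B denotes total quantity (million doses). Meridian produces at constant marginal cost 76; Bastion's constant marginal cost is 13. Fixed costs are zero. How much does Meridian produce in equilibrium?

The follower Bastion best-responds to any q_M: π_B = (286 - 0.5Q)q_B - 13q_B.
∂π_B/∂q_B = 273 - (1/2)q_M - q_B = 0 gives the reaction function q_B = (273 - (1/2)q_M).
Meridian substitutes q_B(q_M) into its own profit: π_M = q_M(286 - (1/2)q_M - (273 - (1/2)q_M)/2) - 76q_M = (299/2 - (1/4)q_M)q_M - 76q_M.
Maximising: ∂π_M/∂q_M = 147/2 - (1/2)q_M = 0, giving q_M = 147.
Then q_B = (273 - (1/2)·147) = 399/2.

147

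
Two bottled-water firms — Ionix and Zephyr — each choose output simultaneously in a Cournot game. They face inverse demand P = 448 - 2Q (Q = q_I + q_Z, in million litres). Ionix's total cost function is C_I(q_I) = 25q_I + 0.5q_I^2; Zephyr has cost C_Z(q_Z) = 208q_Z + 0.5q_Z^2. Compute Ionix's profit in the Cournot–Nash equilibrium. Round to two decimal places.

15154.34

Ionix's profit: π_I = (448 - 2Q)q_I - (25q_I + (1/2)q_I²). Setting ∂π_I/∂q_I = 0: 423 - 5q_I - 2(q_Z) = 0.
Zephyr's first-order condition: 240 - 5q_Z - 2(q_I) = 0.
Rearranging gives the reaction functions q_I = (423 - 2q_Z)/5 and q_Z = (240 - 2q_I)/5.
Solving the pair: q_I = 545/7, q_Z = 118/7.
Price P = 448 - 2·(663/7) = 1810/7.
Ionix's profit: (1810/7)·(545/7) - 25·(545/7) - (1/2)(545/7)² = 15154.3367.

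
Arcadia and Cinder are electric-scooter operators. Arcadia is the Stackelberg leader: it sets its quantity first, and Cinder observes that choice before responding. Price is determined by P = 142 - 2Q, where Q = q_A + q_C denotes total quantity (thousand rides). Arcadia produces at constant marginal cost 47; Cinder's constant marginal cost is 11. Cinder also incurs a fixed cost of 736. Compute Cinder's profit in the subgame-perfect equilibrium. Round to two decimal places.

The follower Cinder best-responds to any q_A: π_C = (142 - 2Q)q_C - 11q_C.
Setting the follower's marginal profit to zero, 131 - 2q_A - 4q_C = 0, i.e. q_C = (131 - 2q_A)/4.
The leader anticipates this reaction. Substituting into P = 142 - 2Q gives P = 153/2 - q_A, so π_A = (153/2 - q_A)q_A - 47q_A.
Leader FOC: 59/2 - 2q_A = 0, so q_A = 59/4.
Then q_C = (131 - 2·(59/4))/4 = 203/8.
Price P = 142 - 2·(321/8) = 247/4.
Cinder's profit: (247/4 - 11)·(203/8) - 736 = 551.7813.

551.78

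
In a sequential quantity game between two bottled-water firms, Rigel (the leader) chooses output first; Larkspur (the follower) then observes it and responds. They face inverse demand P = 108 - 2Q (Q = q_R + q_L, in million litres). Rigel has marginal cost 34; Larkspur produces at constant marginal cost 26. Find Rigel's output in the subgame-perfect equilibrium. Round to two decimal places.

16.50

Solve by backward induction. Given q_R, the follower Larkspur maximises π_L = (108 - 2q_R - 2q_L)q_L - 26q_L.
∂π_L/∂q_L = 82 - 2q_R - 4q_L = 0 gives the reaction function q_L = (82 - 2q_R)/4.
Rigel substitutes q_L(q_R) into its own profit: π_R = q_R(108 - 2q_R - (82 - 2q_R)/2) - 34q_R = (67 - q_R)q_R - 34q_R.
Maximising: ∂π_R/∂q_R = 33 - 2q_R = 0, giving q_R = 33/2.
Then q_L = (82 - 2·(33/2))/4 = 49/4.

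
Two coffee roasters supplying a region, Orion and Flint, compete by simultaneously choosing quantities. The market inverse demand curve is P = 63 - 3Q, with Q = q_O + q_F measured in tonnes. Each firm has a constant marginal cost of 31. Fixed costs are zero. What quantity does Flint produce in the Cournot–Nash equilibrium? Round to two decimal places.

3.56

Each firm earns π_i = (63 - 3Q)q_i - 31q_i.
Setting ∂π_i/∂q_i = 0 with rivals' quantities fixed: 32 - 6q_i - 3q_j = 0.
By symmetry each firm produces the same amount; substituting q_j = q_i yields q_i = 32/9.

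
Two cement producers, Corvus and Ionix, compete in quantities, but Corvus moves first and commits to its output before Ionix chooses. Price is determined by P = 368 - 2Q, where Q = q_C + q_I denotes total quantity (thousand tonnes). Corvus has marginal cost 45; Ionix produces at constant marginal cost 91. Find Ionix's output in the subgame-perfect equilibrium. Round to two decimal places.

23.13

Solve by backward induction. Given q_C, the follower Ionix maximises π_I = (368 - 2q_C - 2q_I)q_I - 91q_I.
∂π_I/∂q_I = 277 - 2q_C - 4q_I = 0 gives the reaction function q_I = (277 - 2q_C)/4.
Corvus substitutes q_I(q_C) into its own profit: π_C = q_C(368 - 2q_C - (277 - 2q_C)/2) - 45q_C = (459/2 - q_C)q_C - 45q_C.
The leader's first-order condition 369/2 - 2q_C = 0 yields q_C = 369/4.
Then q_I = (277 - 2·(369/4))/4 = 185/8.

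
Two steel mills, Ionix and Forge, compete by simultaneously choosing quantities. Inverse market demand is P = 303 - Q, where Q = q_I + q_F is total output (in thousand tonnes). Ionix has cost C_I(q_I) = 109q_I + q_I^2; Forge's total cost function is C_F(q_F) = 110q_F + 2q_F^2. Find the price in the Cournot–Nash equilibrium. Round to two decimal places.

235.65

Ionix's profit: π_I = (303 - Q)q_I - (109q_I + q_I²). Setting ∂π_I/∂q_I = 0: 194 - 4q_I - (q_F) = 0.
Forge's first-order condition: 193 - 6q_F - (q_I) = 0.
Rearranging gives the reaction functions q_I = (194 - q_F)/4 and q_F = (193 - q_I)/6.
Solving the pair: q_I = 971/23, q_F = 578/23.
Total output Q = 1549/23, so price P = 303 - 1549/23 = 235.6522.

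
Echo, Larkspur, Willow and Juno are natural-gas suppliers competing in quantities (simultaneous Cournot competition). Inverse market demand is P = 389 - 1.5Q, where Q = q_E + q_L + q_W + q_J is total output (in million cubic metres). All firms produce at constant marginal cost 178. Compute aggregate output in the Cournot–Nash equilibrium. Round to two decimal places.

A representative firm's profit is π_i = q_i(389 - 1.5Q) - 178q_i.
Setting ∂π_i/∂q_i = 0 with rivals' quantities fixed: 211 - 3q_i - (3/2)·Σ_{j≠i} q_j = 0.
With identical firms every q_j equals q_i, so Σ_{j≠i} q_j = 3q_i and 211 = (15/2)q_i, giving q_i = 422/15.
Total output Q = 422/15 + 422/15 + 422/15 + 422/15 = 1688/15.

112.53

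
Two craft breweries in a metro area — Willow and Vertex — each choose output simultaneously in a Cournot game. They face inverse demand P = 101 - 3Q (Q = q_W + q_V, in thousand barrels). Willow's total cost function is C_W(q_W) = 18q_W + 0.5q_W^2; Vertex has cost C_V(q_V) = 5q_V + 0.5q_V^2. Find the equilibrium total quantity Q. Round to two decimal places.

17.90

Willow's profit: π_W = (101 - 3Q)q_W - (18q_W + (1/2)q_W²). Setting ∂π_W/∂q_W = 0: 83 - 7q_W - 3(q_V) = 0.
Vertex's first-order condition: 96 - 7q_V - 3(q_W) = 0.
Best responses: q_W = (83 - 3q_V)/7, q_V = (96 - 3q_W)/7.
Substituting one into the other gives q_W = 293/40 and q_V = 423/40.
Total output Q = 293/40 + 423/40 = 179/10.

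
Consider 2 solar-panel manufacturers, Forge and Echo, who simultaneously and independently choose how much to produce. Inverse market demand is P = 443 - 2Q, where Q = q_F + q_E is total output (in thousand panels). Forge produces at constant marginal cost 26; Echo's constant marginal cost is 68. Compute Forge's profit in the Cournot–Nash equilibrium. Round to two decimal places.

Forge's profit: π_F = (443 - 2Q)q_F - (26q_F). Setting ∂π_F/∂q_F = 0: 417 - 4q_F - 2(q_E) = 0.
Echo's profit: π_E = (443 - 2Q)q_E - (68q_E). Setting ∂π_E/∂q_E = 0: 375 - 4q_E - 2(q_F) = 0.
So q_F = (417 - 2q_E)/4 and q_E = (375 - 2q_F)/4.
Substituting one into the other gives q_F = 153/2 and q_E = 111/2.
Price P = 443 - 2·132 = 179.
Forge's profit: (179 - 26)·(153/2) = 11704.5000.

11704.50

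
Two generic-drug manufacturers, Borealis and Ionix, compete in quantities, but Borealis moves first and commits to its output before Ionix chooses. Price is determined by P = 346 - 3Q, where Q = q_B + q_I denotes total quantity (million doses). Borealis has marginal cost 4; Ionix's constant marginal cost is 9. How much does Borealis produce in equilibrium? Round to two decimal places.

Solve by backward induction. Given q_B, the follower Ionix maximises π_I = (346 - 3q_B - 3q_I)q_I - 9q_I.
∂π_I/∂q_I = 337 - 3q_B - 6q_I = 0 gives the reaction function q_I = (337 - 3q_B)/6.
The leader anticipates this reaction. Substituting into P = 346 - 3Q gives P = 355/2 - (3/2)q_B, so π_B = (355/2 - (3/2)q_B)q_B - 4q_B.
Leader FOC: 347/2 - 3q_B = 0, so q_B = 347/6.
Then q_I = (337 - 3·(347/6))/6 = 109/4.

57.83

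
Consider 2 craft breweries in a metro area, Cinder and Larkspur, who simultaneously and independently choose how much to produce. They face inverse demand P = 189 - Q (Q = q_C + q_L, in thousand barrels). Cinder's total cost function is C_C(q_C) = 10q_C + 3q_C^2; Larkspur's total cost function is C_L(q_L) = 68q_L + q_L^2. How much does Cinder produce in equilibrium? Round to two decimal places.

19.19

Cinder's profit: π_C = (189 - Q)q_C - (10q_C + 3q_C²). Setting ∂π_C/∂q_C = 0: 179 - 8q_C - (q_L) = 0.
Larkspur's first-order condition: 121 - 4q_L - (q_C) = 0.
Rearranging gives the reaction functions q_C = (179 - q_L)/8 and q_L = (121 - q_C)/4.
Solving the pair: q_C = 595/31, q_L = 789/31.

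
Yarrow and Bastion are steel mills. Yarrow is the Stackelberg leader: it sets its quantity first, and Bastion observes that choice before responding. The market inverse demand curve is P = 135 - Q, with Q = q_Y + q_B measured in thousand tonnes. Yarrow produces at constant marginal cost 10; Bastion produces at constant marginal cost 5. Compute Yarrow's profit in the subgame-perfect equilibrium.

The follower Bastion best-responds to any q_Y: π_B = (135 - Q)q_B - 5q_B.
Follower FOC: 130 - q_Y - 2q_B = 0, so q_B(q_Y) = (130 - q_Y)/2.
Yarrow substitutes q_B(q_Y) into its own profit: π_Y = q_Y(135 - q_Y - (130 - q_Y)/2) - 10q_Y = (70 - (1/2)q_Y)q_Y - 10q_Y.
The leader's first-order condition 60 - q_Y = 0 yields q_Y = 60.
Then q_B = (130 - 60)/2 = 35.
Price P = 135 - 95 = 40.
Yarrow's profit: (40 - 10)·60 = 1800.

1800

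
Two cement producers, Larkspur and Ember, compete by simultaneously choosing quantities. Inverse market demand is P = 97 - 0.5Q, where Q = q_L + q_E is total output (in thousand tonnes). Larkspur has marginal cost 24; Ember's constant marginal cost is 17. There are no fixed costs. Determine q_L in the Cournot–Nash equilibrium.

44

Larkspur's profit: π_L = (97 - 0.5Q)q_L - (24q_L). Setting ∂π_L/∂q_L = 0: 73 - q_L - (1/2)(q_E) = 0.
Ember's profit: π_E = (97 - 0.5Q)q_E - (17q_E). Setting ∂π_E/∂q_E = 0: 80 - q_E - (1/2)(q_L) = 0.
Best responses: q_L = (73 - (1/2)q_E), q_E = (80 - (1/2)q_L).
Solving the pair: q_L = 44, q_E = 58.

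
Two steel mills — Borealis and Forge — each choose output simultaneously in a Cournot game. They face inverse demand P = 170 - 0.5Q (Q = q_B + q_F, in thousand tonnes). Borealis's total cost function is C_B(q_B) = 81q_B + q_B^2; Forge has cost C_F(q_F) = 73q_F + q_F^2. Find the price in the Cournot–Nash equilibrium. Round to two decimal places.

143.43

Borealis's profit: π_B = (170 - 0.5Q)q_B - (81q_B + q_B²). Setting ∂π_B/∂q_B = 0: 89 - 3q_B - (1/2)(q_F) = 0.
Forge's first-order condition: 97 - 3q_F - (1/2)(q_B) = 0.
So q_B = (89 - (1/2)q_F)/3 and q_F = (97 - (1/2)q_B)/3.
Substituting one into the other gives q_B = 874/35 and q_F = 986/35.
Total output Q = 372/7, so price P = 170 - (1/2)·(372/7) = 1004/7.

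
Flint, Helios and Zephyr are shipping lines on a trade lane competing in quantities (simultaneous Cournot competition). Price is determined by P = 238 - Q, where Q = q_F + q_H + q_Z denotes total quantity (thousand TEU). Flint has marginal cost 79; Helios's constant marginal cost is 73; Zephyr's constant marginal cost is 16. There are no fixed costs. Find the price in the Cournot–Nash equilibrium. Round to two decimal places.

Flint's profit: π_F = (238 - Q)q_F - (79q_F). Setting ∂π_F/∂q_F = 0: 159 - 2q_F - (q_H + q_Z) = 0.
Helios's first-order condition: 165 - 2q_H - (q_F + q_Z) = 0.
Zephyr's first-order condition: 222 - 2q_Z - (q_F + q_H) = 0.
Summing all 3 equations gives 546 − 4Q = 0, hence Q = 273/2.
Back-substituting: q_F = (159 − 273/2) = 45/2, q_H = (165 − 273/2) = 57/2, q_Z = (222 − 273/2) = 171/2.
Total output Q = 273/2, so price P = 238 - 273/2 = 203/2.

101.50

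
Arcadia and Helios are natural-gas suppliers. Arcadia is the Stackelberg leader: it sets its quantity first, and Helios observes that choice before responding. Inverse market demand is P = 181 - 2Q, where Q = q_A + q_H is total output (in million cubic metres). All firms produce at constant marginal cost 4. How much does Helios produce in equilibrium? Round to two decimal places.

22.13

Solve by backward induction. Given q_A, the follower Helios maximises π_H = (181 - 2q_A - 2q_H)q_H - 4q_H.
Setting the follower's marginal profit to zero, 177 - 2q_A - 4q_H = 0, i.e. q_H = (177 - 2q_A)/4.
Arcadia substitutes q_H(q_A) into its own profit: π_A = q_A(181 - 2q_A - (177 - 2q_A)/2) - 4q_A = (185/2 - q_A)q_A - 4q_A.
The leader's first-order condition 177/2 - 2q_A = 0 yields q_A = 177/4.
Then q_H = (177 - 2·(177/4))/4 = 177/8.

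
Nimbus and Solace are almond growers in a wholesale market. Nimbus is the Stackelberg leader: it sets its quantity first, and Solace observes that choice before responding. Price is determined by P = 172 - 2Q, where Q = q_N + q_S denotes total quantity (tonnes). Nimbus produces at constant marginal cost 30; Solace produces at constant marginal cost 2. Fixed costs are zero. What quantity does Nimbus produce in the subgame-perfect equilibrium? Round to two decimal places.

Solve by backward induction. Given q_N, the follower Solace maximises π_S = (172 - 2q_N - 2q_S)q_S - 2q_S.
Follower FOC: 170 - 2q_N - 4q_S = 0, so q_S(q_N) = (170 - 2q_N)/4.
The leader anticipates this reaction. Substituting into P = 172 - 2Q gives P = 87 - q_N, so π_N = (87 - q_N)q_N - 30q_N.
Leader FOC: 57 - 2q_N = 0, so q_N = 57/2.
Then q_S = (170 - 2·(57/2))/4 = 113/4.

28.50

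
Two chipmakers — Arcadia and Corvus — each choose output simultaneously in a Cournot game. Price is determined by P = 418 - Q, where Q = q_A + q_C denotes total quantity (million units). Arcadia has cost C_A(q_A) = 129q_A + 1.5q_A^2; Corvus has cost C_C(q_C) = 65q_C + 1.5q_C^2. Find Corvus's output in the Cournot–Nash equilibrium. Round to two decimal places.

Arcadia's profit: π_A = (418 - Q)q_A - (129q_A + (3/2)q_A²). Setting ∂π_A/∂q_A = 0: 289 - 5q_A - (q_C) = 0.
Corvus's first-order condition: 353 - 5q_C - (q_A) = 0.
Rearranging gives the reaction functions q_A = (289 - q_C)/5 and q_C = (353 - q_A)/5.
Solving the pair: q_A = 91/2, q_C = 123/2.

61.50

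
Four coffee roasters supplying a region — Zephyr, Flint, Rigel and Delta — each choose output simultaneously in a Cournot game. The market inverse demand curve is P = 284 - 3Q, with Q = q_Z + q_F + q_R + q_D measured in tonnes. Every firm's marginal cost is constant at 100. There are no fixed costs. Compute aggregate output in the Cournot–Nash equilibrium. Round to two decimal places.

Each firm earns π_i = (284 - 3Q)q_i - 100q_i.
Setting ∂π_i/∂q_i = 0 with rivals' quantities fixed: 184 - 6q_i - 3·Σ_{j≠i} q_j = 0.
By symmetry each firm produces the same amount; substituting Σ_{j≠i} q_j = 3q_i yields q_i = 184/15.
Total output Q = 184/15 + 184/15 + 184/15 + 184/15 = 736/15.

49.07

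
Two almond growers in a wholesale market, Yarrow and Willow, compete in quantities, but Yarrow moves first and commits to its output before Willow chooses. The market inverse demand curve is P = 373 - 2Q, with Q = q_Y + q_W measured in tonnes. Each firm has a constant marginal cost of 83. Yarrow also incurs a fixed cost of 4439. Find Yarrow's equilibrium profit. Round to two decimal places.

The follower Willow best-responds to any q_Y: π_W = (373 - 2Q)q_W - 83q_W.
∂π_W/∂q_W = 290 - 2q_Y - 4q_W = 0 gives the reaction function q_W = (290 - 2q_Y)/4.
The leader anticipates this reaction. Substituting into P = 373 - 2Q gives P = 228 - q_Y, so π_Y = (228 - q_Y)q_Y - 83q_Y.
Leader FOC: 145 - 2q_Y = 0, so q_Y = 145/2.
Then q_W = (290 - 2·(145/2))/4 = 145/4.
Price P = 373 - 2·(435/4) = 311/2.
Yarrow's profit: (311/2 - 83)·(145/2) - 4439 = 817.2500.

817.25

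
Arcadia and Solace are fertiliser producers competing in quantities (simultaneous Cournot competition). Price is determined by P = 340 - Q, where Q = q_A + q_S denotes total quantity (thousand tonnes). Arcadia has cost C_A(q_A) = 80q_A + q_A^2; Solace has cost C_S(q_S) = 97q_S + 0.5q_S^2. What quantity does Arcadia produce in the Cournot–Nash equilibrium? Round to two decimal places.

Arcadia's profit: π_A = (340 - Q)q_A - (80q_A + q_A²). Setting ∂π_A/∂q_A = 0: 260 - 4q_A - (q_S) = 0.
Solace's profit: π_S = (340 - Q)q_S - (97q_S + (1/2)q_S²). Setting ∂π_S/∂q_S = 0: 243 - 3q_S - (q_A) = 0.
Best responses: q_A = (260 - q_S)/4, q_S = (243 - q_A)/3.
Substituting one into the other gives q_A = 537/11 and q_S = 712/11.

48.82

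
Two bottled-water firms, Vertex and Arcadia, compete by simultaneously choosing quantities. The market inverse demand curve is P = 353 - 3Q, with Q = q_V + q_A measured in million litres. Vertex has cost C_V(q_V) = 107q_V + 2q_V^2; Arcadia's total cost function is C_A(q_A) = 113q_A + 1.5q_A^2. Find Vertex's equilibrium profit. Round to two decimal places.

1700.99

Vertex's profit: π_V = (353 - 3Q)q_V - (107q_V + 2q_V²). Setting ∂π_V/∂q_V = 0: 246 - 10q_V - 3(q_A) = 0.
Arcadia's first-order condition: 240 - 9q_A - 3(q_V) = 0.
So q_V = (246 - 3q_A)/10 and q_A = (240 - 3q_V)/9.
Solving the pair: q_V = 166/9, q_A = 554/27.
Price P = 353 - 3·(1052/27) = 236.1111.
Vertex's profit: 236.1111·(166/9) - 107·(166/9) - 2(166/9)² = 1700.9877.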